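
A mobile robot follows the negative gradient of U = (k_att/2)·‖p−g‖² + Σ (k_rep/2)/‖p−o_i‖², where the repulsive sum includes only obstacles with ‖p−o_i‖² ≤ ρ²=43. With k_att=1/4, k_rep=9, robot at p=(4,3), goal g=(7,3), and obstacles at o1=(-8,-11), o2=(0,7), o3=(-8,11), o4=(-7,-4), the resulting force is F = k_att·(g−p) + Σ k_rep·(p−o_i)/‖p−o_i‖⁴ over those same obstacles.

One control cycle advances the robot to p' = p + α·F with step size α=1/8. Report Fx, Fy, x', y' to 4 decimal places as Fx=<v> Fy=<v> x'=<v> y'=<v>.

F_att = 1/4·(g−p) = 1/4·(3,0) = (0.7500,0.0000)
o1: d²=340 > ρ²=43 → inactive
o2: d²=32 ≤ ρ²=43; F_rep = 9·(4,-4)/32² = (0.0352,-0.0352)
o3: d²=208 > ρ²=43 → inactive
o4: d²=170 > ρ²=43 → inactive
F = F_att + ΣF_rep = (0.7852,-0.0352)
p' = p + 1/8·F = (4.0981,2.9956)

Fx=0.7852 Fy=-0.0352 x'=4.0981 y'=2.9956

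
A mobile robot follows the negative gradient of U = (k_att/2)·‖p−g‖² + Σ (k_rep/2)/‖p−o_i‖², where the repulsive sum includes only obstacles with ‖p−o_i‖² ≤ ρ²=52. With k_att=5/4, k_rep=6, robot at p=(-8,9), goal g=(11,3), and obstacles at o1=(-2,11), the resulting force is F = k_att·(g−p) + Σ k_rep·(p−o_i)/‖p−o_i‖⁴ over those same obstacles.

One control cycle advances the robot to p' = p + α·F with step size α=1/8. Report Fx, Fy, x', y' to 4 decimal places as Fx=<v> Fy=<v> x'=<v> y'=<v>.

F_att = 5/4·(g−p) = 5/4·(19,-6) = (23.7500,-7.5000)
o1: d²=40 ≤ ρ²=52; F_rep = 6·(-6,-2)/40² = (-0.0225,-0.0075)
F = F_att + ΣF_rep = (23.7275,-7.5075)
p' = p + 1/8·F = (-5.0341,8.0616)

Fx=23.7275 Fy=-7.5075 x'=-5.0341 y'=8.0616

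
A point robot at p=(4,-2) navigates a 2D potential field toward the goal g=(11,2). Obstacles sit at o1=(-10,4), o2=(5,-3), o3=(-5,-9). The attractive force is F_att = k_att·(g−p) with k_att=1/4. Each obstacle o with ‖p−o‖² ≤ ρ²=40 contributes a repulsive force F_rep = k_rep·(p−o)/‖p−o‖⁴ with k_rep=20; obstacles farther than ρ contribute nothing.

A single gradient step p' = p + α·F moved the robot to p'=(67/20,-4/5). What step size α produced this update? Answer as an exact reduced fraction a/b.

α = 1/5

F_att = 1/4·(g−p) = 1/4·(7,4) = (1.7500,1.0000)
o1: d²=232 > ρ²=40 → inactive
o2: d²=2 ≤ ρ²=40; F_rep = 20·(-1,1)/2² = (-5.0000,5.0000)
o3: d²=130 > ρ²=40 → inactive
F = F_att + ΣF_rep = (-3.2500,6.0000)
Δp = p'−p = (-0.6500,1.2000); α = Δx/Fx = (-13/20) / (-13/4) = 1/5
check: Δy/Fy = (6/5) / (6) = 1/5 ✓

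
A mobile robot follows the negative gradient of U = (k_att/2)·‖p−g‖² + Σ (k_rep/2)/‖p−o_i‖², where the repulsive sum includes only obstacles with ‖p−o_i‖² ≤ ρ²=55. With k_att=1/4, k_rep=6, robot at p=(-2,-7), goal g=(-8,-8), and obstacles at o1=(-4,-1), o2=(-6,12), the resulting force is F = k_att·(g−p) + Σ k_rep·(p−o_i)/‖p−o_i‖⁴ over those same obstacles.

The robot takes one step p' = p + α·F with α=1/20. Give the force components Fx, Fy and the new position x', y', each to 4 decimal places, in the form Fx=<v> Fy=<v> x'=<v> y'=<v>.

F_att = 1/4·(g−p) = 1/4·(-6,-1) = (-1.5000,-0.2500)
o1: d²=40 ≤ ρ²=55; F_rep = 6·(2,-6)/40² = (0.0075,-0.0225)
o2: d²=377 > ρ²=55 → inactive
F = F_att + ΣF_rep = (-1.4925,-0.2725)
p' = p + 1/20·F = (-2.0746,-7.0136)

Fx=-1.4925 Fy=-0.2725 x'=-2.0746 y'=-7.0136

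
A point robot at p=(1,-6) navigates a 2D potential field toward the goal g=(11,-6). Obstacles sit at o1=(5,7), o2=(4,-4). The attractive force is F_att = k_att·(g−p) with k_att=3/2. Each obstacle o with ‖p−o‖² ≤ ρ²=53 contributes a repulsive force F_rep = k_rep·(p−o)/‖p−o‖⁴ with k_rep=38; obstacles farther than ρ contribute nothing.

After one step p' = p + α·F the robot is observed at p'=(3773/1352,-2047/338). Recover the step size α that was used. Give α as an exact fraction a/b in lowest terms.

F_att = 3/2·(g−p) = 3/2·(10,0) = (15.0000,0.0000)
o1: d²=185 > ρ²=53 → inactive
o2: d²=13 ≤ ρ²=53; F_rep = 38·(-3,-2)/13² = (-0.6746,-0.4497)
F = F_att + ΣF_rep = (14.3254,-0.4497)
Δp = p'−p = (1.7907,-0.0562); α = Δx/Fx = (2421/1352) / (2421/169) = 1/8
check: Δy/Fy = (-19/338) / (-76/169) = 1/8 ✓

α = 1/8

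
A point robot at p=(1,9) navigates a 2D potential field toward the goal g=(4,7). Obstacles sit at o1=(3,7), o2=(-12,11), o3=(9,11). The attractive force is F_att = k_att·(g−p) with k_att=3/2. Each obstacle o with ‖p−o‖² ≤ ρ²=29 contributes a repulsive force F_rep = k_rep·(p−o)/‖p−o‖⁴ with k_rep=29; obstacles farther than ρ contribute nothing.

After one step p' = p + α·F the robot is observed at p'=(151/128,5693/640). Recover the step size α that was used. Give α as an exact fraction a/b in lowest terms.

F_att = 3/2·(g−p) = 3/2·(3,-2) = (4.5000,-3.0000)
o1: d²=8 ≤ ρ²=29; F_rep = 29·(-2,2)/8² = (-0.9062,0.9062)
o2: d²=173 > ρ²=29 → inactive
o3: d²=68 > ρ²=29 → inactive
F = F_att + ΣF_rep = (3.5938,-2.0938)
Δp = p'−p = (0.1797,-0.1047); α = Δx/Fx = (23/128) / (115/32) = 1/20
check: Δy/Fy = (-67/640) / (-67/32) = 1/20 ✓

α = 1/20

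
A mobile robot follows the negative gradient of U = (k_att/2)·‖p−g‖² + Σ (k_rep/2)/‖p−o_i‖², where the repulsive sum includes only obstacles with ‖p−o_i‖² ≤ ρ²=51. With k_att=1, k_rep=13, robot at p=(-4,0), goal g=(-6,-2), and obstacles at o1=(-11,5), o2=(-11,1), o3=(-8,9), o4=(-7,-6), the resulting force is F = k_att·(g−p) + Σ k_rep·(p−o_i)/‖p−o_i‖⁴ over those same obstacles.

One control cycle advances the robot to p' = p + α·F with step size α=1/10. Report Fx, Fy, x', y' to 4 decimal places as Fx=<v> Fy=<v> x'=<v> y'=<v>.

F_att = 1·(g−p) = 1·(-2,-2) = (-2.0000,-2.0000)
o1: d²=74 > ρ²=51 → inactive
o2: d²=50 ≤ ρ²=51; F_rep = 13·(7,-1)/50² = (0.0364,-0.0052)
o3: d²=97 > ρ²=51 → inactive
o4: d²=45 ≤ ρ²=51; F_rep = 13·(3,6)/45² = (0.0193,0.0385)
F = F_att + ΣF_rep = (-1.9443,-1.9667)
p' = p + 1/10·F = (-4.1944,-0.1967)

Fx=-1.9443 Fy=-1.9667 x'=-4.1944 y'=-0.1967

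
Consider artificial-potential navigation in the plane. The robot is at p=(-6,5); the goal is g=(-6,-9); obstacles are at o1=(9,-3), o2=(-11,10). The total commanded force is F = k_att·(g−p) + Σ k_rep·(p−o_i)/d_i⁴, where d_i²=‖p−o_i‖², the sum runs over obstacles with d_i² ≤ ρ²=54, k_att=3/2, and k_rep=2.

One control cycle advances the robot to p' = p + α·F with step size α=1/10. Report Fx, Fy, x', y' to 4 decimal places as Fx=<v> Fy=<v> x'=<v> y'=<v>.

Fx=0.0040 Fy=-21.0040 x'=-5.9996 y'=2.8996

F_att = 3/2·(g−p) = 3/2·(0,-14) = (0.0000,-21.0000)
o1: d²=289 > ρ²=54 → inactive
o2: d²=50 ≤ ρ²=54; F_rep = 2·(5,-5)/50² = (0.0040,-0.0040)
F = F_att + ΣF_rep = (0.0040,-21.0040)
p' = p + 1/10·F = (-5.9996,2.8996)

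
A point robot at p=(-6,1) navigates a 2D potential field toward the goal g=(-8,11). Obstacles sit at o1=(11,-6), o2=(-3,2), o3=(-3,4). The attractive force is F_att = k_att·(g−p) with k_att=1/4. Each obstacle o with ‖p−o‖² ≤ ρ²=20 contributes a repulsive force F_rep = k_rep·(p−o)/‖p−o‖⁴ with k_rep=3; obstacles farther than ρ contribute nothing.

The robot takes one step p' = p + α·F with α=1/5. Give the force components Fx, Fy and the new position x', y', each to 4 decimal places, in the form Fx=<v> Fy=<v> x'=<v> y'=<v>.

Fx=-0.6178 Fy=2.4422 x'=-6.1236 y'=1.4884

F_att = 1/4·(g−p) = 1/4·(-2,10) = (-0.5000,2.5000)
o1: d²=338 > ρ²=20 → inactive
o2: d²=10 ≤ ρ²=20; F_rep = 3·(-3,-1)/10² = (-0.0900,-0.0300)
o3: d²=18 ≤ ρ²=20; F_rep = 3·(-3,-3)/18² = (-0.0278,-0.0278)
F = F_att + ΣF_rep = (-0.6178,2.4422)
p' = p + 1/5·F = (-6.1236,1.4884)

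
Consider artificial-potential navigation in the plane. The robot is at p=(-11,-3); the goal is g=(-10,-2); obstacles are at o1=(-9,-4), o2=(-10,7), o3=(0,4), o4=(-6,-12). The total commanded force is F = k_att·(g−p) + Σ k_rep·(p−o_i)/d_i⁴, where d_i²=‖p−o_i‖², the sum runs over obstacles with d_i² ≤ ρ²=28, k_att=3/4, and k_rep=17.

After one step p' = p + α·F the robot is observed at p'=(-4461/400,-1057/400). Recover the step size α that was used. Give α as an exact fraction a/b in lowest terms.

α = 1/4

F_att = 3/4·(g−p) = 3/4·(1,1) = (0.7500,0.7500)
o1: d²=5 ≤ ρ²=28; F_rep = 17·(-2,1)/5² = (-1.3600,0.6800)
o2: d²=101 > ρ²=28 → inactive
o3: d²=170 > ρ²=28 → inactive
o4: d²=106 > ρ²=28 → inactive
F = F_att + ΣF_rep = (-0.6100,1.4300)
Δp = p'−p = (-0.1525,0.3575); α = Δx/Fx = (-61/400) / (-61/100) = 1/4
check: Δy/Fy = (143/400) / (143/100) = 1/4 ✓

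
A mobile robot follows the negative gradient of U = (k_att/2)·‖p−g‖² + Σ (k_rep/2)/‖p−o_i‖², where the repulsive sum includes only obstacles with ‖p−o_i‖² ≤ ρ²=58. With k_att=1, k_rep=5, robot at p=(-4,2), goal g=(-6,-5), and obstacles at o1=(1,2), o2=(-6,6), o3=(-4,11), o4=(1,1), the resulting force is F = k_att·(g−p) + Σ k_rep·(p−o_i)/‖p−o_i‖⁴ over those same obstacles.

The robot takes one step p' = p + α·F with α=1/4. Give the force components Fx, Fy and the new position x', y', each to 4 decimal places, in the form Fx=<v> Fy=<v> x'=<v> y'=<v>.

F_att = 1·(g−p) = 1·(-2,-7) = (-2.0000,-7.0000)
o1: d²=25 ≤ ρ²=58; F_rep = 5·(-5,0)/25² = (-0.0400,0.0000)
o2: d²=20 ≤ ρ²=58; F_rep = 5·(2,-4)/20² = (0.0250,-0.0500)
o3: d²=81 > ρ²=58 → inactive
o4: d²=26 ≤ ρ²=58; F_rep = 5·(-5,1)/26² = (-0.0370,0.0074)
F = F_att + ΣF_rep = (-2.0520,-7.0426)
p' = p + 1/4·F = (-4.5130,0.2393)

Fx=-2.0520 Fy=-7.0426 x'=-4.5130 y'=0.2393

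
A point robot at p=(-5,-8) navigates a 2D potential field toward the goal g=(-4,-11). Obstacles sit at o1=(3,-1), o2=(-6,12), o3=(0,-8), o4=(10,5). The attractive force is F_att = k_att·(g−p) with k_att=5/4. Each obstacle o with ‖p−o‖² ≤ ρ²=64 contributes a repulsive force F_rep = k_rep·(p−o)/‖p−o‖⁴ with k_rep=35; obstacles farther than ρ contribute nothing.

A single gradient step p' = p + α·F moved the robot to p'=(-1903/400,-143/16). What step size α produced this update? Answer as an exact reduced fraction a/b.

F_att = 5/4·(g−p) = 5/4·(1,-3) = (1.2500,-3.7500)
o1: d²=113 > ρ²=64 → inactive
o2: d²=401 > ρ²=64 → inactive
o3: d²=25 ≤ ρ²=64; F_rep = 35·(-5,0)/25² = (-0.2800,0.0000)
o4: d²=394 > ρ²=64 → inactive
F = F_att + ΣF_rep = (0.9700,-3.7500)
Δp = p'−p = (0.2425,-0.9375); α = Δx/Fx = (97/400) / (97/100) = 1/4
check: Δy/Fy = (-15/16) / (-15/4) = 1/4 ✓

α = 1/4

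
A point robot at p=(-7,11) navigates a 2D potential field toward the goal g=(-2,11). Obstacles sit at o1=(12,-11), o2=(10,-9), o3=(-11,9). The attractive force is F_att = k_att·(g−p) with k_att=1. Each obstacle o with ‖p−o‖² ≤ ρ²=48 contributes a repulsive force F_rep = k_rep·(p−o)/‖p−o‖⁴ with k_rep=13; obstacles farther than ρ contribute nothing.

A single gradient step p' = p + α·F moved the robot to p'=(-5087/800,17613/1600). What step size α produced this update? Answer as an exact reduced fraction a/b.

α = 1/8

F_att = 1·(g−p) = 1·(5,0) = (5.0000,0.0000)
o1: d²=845 > ρ²=48 → inactive
o2: d²=689 > ρ²=48 → inactive
o3: d²=20 ≤ ρ²=48; F_rep = 13·(4,2)/20² = (0.1300,0.0650)
F = F_att + ΣF_rep = (5.1300,0.0650)
Δp = p'−p = (0.6412,0.0081); α = Δx/Fx = (513/800) / (513/100) = 1/8
check: Δy/Fy = (13/1600) / (13/200) = 1/8 ✓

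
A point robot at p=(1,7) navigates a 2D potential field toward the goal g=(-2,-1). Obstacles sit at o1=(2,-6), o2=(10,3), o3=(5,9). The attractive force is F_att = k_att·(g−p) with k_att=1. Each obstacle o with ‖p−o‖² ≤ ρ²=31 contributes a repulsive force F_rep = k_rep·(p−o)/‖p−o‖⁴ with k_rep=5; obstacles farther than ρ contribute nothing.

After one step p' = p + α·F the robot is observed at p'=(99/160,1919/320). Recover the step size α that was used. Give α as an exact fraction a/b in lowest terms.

α = 1/8

F_att = 1·(g−p) = 1·(-3,-8) = (-3.0000,-8.0000)
o1: d²=170 > ρ²=31 → inactive
o2: d²=97 > ρ²=31 → inactive
o3: d²=20 ≤ ρ²=31; F_rep = 5·(-4,-2)/20² = (-0.0500,-0.0250)
F = F_att + ΣF_rep = (-3.0500,-8.0250)
Δp = p'−p = (-0.3812,-1.0031); α = Δx/Fx = (-61/160) / (-61/20) = 1/8
check: Δy/Fy = (-321/320) / (-321/40) = 1/8 ✓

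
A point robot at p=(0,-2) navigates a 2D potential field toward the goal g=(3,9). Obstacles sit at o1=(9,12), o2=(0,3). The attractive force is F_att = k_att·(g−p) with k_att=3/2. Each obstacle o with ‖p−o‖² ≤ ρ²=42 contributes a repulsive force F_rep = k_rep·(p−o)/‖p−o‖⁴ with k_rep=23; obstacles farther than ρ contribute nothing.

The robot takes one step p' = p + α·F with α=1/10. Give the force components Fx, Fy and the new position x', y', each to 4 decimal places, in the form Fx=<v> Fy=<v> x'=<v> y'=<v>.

F_att = 3/2·(g−p) = 3/2·(3,11) = (4.5000,16.5000)
o1: d²=277 > ρ²=42 → inactive
o2: d²=25 ≤ ρ²=42; F_rep = 23·(0,-5)/25² = (0.0000,-0.1840)
F = F_att + ΣF_rep = (4.5000,16.3160)
p' = p + 1/10·F = (0.4500,-0.3684)

Fx=4.5000 Fy=16.3160 x'=0.4500 y'=-0.3684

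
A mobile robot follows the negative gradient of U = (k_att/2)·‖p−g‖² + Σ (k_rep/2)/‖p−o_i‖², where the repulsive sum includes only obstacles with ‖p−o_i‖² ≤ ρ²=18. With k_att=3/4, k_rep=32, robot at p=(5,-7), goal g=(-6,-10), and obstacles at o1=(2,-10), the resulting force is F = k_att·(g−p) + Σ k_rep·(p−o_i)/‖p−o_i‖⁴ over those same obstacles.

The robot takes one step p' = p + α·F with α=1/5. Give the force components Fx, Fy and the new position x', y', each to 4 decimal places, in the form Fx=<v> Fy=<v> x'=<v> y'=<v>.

F_att = 3/4·(g−p) = 3/4·(-11,-3) = (-8.2500,-2.2500)
o1: d²=18 ≤ ρ²=18; F_rep = 32·(3,3)/18² = (0.2963,0.2963)
F = F_att + ΣF_rep = (-7.9537,-1.9537)
p' = p + 1/5·F = (3.4093,-7.3907)

Fx=-7.9537 Fy=-1.9537 x'=3.4093 y'=-7.3907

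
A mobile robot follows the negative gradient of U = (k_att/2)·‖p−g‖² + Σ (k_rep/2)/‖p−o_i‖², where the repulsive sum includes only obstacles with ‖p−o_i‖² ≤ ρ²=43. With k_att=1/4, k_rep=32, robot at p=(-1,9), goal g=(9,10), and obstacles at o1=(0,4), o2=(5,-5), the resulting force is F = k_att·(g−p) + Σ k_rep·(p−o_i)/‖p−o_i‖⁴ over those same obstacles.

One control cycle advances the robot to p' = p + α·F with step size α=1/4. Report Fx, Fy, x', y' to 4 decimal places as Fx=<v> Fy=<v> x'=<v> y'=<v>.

Fx=2.4527 Fy=0.4867 x'=-0.3868 y'=9.1217

F_att = 1/4·(g−p) = 1/4·(10,1) = (2.5000,0.2500)
o1: d²=26 ≤ ρ²=43; F_rep = 32·(-1,5)/26² = (-0.0473,0.2367)
o2: d²=232 > ρ²=43 → inactive
F = F_att + ΣF_rep = (2.4527,0.4867)
p' = p + 1/4·F = (-0.3868,9.1217)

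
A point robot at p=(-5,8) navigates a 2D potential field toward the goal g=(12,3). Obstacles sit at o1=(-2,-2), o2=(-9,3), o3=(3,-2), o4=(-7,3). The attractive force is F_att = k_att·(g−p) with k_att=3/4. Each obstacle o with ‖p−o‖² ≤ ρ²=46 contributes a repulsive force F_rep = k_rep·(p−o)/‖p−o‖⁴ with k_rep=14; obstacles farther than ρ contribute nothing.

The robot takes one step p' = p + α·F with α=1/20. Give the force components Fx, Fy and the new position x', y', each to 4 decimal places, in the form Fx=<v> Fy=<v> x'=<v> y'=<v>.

Fx=12.8166 Fy=-3.6251 x'=-4.3592 y'=7.8187

F_att = 3/4·(g−p) = 3/4·(17,-5) = (12.7500,-3.7500)
o1: d²=109 > ρ²=46 → inactive
o2: d²=41 ≤ ρ²=46; F_rep = 14·(4,5)/41² = (0.0333,0.0416)
o3: d²=164 > ρ²=46 → inactive
o4: d²=29 ≤ ρ²=46; F_rep = 14·(2,5)/29² = (0.0333,0.0832)
F = F_att + ΣF_rep = (12.8166,-3.6251)
p' = p + 1/20·F = (-4.3592,7.8187)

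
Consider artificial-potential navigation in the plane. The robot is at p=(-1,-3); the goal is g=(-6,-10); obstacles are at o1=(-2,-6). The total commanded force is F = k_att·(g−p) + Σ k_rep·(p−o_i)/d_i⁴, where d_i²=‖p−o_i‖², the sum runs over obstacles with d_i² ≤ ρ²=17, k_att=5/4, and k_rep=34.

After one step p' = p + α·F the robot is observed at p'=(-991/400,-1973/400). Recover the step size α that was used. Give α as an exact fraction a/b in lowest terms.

α = 1/4

F_att = 5/4·(g−p) = 5/4·(-5,-7) = (-6.2500,-8.7500)
o1: d²=10 ≤ ρ²=17; F_rep = 34·(1,3)/10² = (0.3400,1.0200)
F = F_att + ΣF_rep = (-5.9100,-7.7300)
Δp = p'−p = (-1.4775,-1.9325); α = Δx/Fx = (-591/400) / (-591/100) = 1/4
check: Δy/Fy = (-773/400) / (-773/100) = 1/4 ✓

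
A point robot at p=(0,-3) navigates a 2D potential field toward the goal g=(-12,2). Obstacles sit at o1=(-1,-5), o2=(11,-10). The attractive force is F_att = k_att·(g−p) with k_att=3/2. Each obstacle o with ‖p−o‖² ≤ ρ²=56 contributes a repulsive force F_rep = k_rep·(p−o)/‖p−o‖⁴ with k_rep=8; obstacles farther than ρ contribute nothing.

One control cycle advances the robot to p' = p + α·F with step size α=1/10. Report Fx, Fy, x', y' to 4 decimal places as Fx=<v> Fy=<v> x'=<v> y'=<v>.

F_att = 3/2·(g−p) = 3/2·(-12,5) = (-18.0000,7.5000)
o1: d²=5 ≤ ρ²=56; F_rep = 8·(1,2)/5² = (0.3200,0.6400)
o2: d²=170 > ρ²=56 → inactive
F = F_att + ΣF_rep = (-17.6800,8.1400)
p' = p + 1/10·F = (-1.7680,-2.1860)

Fx=-17.6800 Fy=8.1400 x'=-1.7680 y'=-2.1860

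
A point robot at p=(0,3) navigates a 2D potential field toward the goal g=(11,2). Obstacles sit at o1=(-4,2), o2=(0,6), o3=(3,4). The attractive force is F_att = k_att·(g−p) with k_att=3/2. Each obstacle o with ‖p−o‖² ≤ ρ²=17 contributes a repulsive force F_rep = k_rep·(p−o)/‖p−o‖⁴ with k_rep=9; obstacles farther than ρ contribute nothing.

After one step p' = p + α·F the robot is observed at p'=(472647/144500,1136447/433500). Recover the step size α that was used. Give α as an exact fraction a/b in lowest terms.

F_att = 3/2·(g−p) = 3/2·(11,-1) = (16.5000,-1.5000)
o1: d²=17 ≤ ρ²=17; F_rep = 9·(4,1)/17² = (0.1246,0.0311)
o2: d²=9 ≤ ρ²=17; F_rep = 9·(0,-3)/9² = (0.0000,-0.3333)
o3: d²=10 ≤ ρ²=17; F_rep = 9·(-3,-1)/10² = (-0.2700,-0.0900)
F = F_att + ΣF_rep = (16.3546,-1.8922)
Δp = p'−p = (3.2709,-0.3784); α = Δx/Fx = (472647/144500) / (472647/28900) = 1/5
check: Δy/Fy = (-164053/433500) / (-164053/86700) = 1/5 ✓

α = 1/5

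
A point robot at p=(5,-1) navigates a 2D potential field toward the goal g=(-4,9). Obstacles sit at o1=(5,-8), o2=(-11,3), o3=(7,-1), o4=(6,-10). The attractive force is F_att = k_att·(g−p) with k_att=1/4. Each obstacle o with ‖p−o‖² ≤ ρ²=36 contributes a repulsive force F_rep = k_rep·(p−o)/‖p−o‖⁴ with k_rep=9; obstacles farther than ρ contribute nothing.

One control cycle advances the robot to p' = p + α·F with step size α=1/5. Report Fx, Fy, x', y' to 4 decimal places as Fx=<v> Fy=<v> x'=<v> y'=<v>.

F_att = 1/4·(g−p) = 1/4·(-9,10) = (-2.2500,2.5000)
o1: d²=49 > ρ²=36 → inactive
o2: d²=272 > ρ²=36 → inactive
o3: d²=4 ≤ ρ²=36; F_rep = 9·(-2,0)/4² = (-1.1250,0.0000)
o4: d²=82 > ρ²=36 → inactive
F = F_att + ΣF_rep = (-3.3750,2.5000)
p' = p + 1/5·F = (4.3250,-0.5000)

Fx=-3.3750 Fy=2.5000 x'=4.3250 y'=-0.5000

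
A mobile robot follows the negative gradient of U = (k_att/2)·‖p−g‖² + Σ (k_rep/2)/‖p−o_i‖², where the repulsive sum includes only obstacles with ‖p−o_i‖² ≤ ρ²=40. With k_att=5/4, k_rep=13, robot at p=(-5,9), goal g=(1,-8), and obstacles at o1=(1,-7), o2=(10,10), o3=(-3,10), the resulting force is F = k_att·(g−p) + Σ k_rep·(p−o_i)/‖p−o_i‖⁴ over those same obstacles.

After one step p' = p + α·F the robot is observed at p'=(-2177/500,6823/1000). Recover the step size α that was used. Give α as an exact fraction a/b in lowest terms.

α = 1/10

F_att = 5/4·(g−p) = 5/4·(6,-17) = (7.5000,-21.2500)
o1: d²=292 > ρ²=40 → inactive
o2: d²=226 > ρ²=40 → inactive
o3: d²=5 ≤ ρ²=40; F_rep = 13·(-2,-1)/5² = (-1.0400,-0.5200)
F = F_att + ΣF_rep = (6.4600,-21.7700)
Δp = p'−p = (0.6460,-2.1770); α = Δx/Fx = (323/500) / (323/50) = 1/10
check: Δy/Fy = (-2177/1000) / (-2177/100) = 1/10 ✓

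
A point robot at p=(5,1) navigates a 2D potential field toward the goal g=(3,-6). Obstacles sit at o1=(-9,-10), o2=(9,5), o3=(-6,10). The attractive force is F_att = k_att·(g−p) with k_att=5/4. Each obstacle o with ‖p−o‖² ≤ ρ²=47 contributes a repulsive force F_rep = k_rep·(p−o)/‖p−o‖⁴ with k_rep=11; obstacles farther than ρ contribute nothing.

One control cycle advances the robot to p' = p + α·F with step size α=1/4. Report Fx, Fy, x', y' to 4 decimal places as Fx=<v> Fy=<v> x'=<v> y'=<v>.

F_att = 5/4·(g−p) = 5/4·(-2,-7) = (-2.5000,-8.7500)
o1: d²=317 > ρ²=47 → inactive
o2: d²=32 ≤ ρ²=47; F_rep = 11·(-4,-4)/32² = (-0.0430,-0.0430)
o3: d²=202 > ρ²=47 → inactive
F = F_att + ΣF_rep = (-2.5430,-8.7930)
p' = p + 1/4·F = (4.3643,-1.1982)

Fx=-2.5430 Fy=-8.7930 x'=4.3643 y'=-1.1982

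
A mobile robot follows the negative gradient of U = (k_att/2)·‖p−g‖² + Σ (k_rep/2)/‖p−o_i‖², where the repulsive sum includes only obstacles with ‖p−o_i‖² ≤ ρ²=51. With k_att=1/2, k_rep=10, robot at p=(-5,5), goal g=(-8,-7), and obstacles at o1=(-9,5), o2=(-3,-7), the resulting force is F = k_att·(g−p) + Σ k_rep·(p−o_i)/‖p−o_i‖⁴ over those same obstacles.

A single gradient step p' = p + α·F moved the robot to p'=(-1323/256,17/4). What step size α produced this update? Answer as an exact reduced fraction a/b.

F_att = 1/2·(g−p) = 1/2·(-3,-12) = (-1.5000,-6.0000)
o1: d²=16 ≤ ρ²=51; F_rep = 10·(4,0)/16² = (0.1562,0.0000)
o2: d²=148 > ρ²=51 → inactive
F = F_att + ΣF_rep = (-1.3438,-6.0000)
Δp = p'−p = (-0.1680,-0.7500); α = Δx/Fx = (-43/256) / (-43/32) = 1/8
check: Δy/Fy = (-3/4) / (-6) = 1/8 ✓

α = 1/8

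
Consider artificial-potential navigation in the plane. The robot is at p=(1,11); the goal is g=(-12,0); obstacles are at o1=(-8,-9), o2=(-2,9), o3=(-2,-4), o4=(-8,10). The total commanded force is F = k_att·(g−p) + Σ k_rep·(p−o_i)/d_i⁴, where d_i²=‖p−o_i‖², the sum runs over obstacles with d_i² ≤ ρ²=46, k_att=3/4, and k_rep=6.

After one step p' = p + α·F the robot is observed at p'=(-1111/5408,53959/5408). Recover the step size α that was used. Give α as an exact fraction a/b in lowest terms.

F_att = 3/4·(g−p) = 3/4·(-13,-11) = (-9.7500,-8.2500)
o1: d²=481 > ρ²=46 → inactive
o2: d²=13 ≤ ρ²=46; F_rep = 6·(3,2)/13² = (0.1065,0.0710)
o3: d²=234 > ρ²=46 → inactive
o4: d²=82 > ρ²=46 → inactive
F = F_att + ΣF_rep = (-9.6435,-8.1790)
Δp = p'−p = (-1.2054,-1.0224); α = Δx/Fx = (-6519/5408) / (-6519/676) = 1/8
check: Δy/Fy = (-5529/5408) / (-5529/676) = 1/8 ✓

α = 1/8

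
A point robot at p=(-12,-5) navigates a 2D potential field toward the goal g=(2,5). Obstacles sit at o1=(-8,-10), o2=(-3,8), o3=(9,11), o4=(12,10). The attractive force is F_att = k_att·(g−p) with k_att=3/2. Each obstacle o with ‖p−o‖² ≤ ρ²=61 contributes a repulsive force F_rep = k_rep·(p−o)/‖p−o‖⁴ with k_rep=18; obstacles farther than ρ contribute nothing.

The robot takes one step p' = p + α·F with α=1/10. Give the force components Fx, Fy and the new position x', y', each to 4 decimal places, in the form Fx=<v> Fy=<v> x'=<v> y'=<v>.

F_att = 3/2·(g−p) = 3/2·(14,10) = (21.0000,15.0000)
o1: d²=41 ≤ ρ²=61; F_rep = 18·(-4,5)/41² = (-0.0428,0.0535)
o2: d²=250 > ρ²=61 → inactive
o3: d²=697 > ρ²=61 → inactive
o4: d²=801 > ρ²=61 → inactive
F = F_att + ΣF_rep = (20.9572,15.0535)
p' = p + 1/10·F = (-9.9043,-3.4946)

Fx=20.9572 Fy=15.0535 x'=-9.9043 y'=-3.4946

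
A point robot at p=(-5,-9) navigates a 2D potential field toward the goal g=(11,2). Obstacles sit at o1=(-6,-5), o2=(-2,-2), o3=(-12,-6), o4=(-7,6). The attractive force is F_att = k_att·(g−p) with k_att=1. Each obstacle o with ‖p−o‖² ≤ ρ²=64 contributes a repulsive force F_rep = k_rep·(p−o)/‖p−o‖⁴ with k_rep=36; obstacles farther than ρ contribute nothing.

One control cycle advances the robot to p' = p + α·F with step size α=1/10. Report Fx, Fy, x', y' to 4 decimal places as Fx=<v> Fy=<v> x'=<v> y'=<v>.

F_att = 1·(g−p) = 1·(16,11) = (16.0000,11.0000)
o1: d²=17 ≤ ρ²=64; F_rep = 36·(1,-4)/17² = (0.1246,-0.4983)
o2: d²=58 ≤ ρ²=64; F_rep = 36·(-3,-7)/58² = (-0.0321,-0.0749)
o3: d²=58 ≤ ρ²=64; F_rep = 36·(7,-3)/58² = (0.0749,-0.0321)
o4: d²=229 > ρ²=64 → inactive
F = F_att + ΣF_rep = (16.1674,10.3947)
p' = p + 1/10·F = (-3.3833,-7.9605)

Fx=16.1674 Fy=10.3947 x'=-3.3833 y'=-7.9605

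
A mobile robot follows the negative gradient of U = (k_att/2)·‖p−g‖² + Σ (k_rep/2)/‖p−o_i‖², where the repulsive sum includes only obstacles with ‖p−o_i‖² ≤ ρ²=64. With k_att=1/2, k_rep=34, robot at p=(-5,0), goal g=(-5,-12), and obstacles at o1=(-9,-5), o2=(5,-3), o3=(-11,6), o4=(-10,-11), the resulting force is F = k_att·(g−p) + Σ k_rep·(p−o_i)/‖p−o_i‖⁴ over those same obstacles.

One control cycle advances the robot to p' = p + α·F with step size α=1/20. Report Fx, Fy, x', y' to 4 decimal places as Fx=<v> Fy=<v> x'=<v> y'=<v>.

Fx=0.0809 Fy=-5.8989 x'=-4.9960 y'=-0.2949

F_att = 1/2·(g−p) = 1/2·(0,-12) = (0.0000,-6.0000)
o1: d²=41 ≤ ρ²=64; F_rep = 34·(4,5)/41² = (0.0809,0.1011)
o2: d²=109 > ρ²=64 → inactive
o3: d²=72 > ρ²=64 → inactive
o4: d²=146 > ρ²=64 → inactive
F = F_att + ΣF_rep = (0.0809,-5.8989)
p' = p + 1/20·F = (-4.9960,-0.2949)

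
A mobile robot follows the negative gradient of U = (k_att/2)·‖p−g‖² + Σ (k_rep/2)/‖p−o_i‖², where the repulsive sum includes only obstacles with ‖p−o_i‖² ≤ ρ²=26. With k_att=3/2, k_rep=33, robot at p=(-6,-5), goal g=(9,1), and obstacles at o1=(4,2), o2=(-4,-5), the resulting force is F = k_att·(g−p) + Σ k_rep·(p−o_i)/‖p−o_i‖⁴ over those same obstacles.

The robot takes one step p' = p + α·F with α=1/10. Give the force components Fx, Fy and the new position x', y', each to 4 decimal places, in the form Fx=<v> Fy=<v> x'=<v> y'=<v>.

Fx=18.3750 Fy=9.0000 x'=-4.1625 y'=-4.1000

F_att = 3/2·(g−p) = 3/2·(15,6) = (22.5000,9.0000)
o1: d²=149 > ρ²=26 → inactive
o2: d²=4 ≤ ρ²=26; F_rep = 33·(-2,0)/4² = (-4.1250,0.0000)
F = F_att + ΣF_rep = (18.3750,9.0000)
p' = p + 1/10·F = (-4.1625,-4.1000)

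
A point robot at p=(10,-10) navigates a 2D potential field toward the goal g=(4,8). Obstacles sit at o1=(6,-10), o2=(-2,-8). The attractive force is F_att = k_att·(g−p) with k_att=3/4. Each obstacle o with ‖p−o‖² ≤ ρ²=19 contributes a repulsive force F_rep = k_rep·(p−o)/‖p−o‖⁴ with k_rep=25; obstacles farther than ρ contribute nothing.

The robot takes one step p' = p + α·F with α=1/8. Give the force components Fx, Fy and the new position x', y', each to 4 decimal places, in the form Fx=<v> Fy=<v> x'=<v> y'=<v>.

Fx=-4.1094 Fy=13.5000 x'=9.4863 y'=-8.3125

F_att = 3/4·(g−p) = 3/4·(-6,18) = (-4.5000,13.5000)
o1: d²=16 ≤ ρ²=19; F_rep = 25·(4,0)/16² = (0.3906,0.0000)
o2: d²=148 > ρ²=19 → inactive
F = F_att + ΣF_rep = (-4.1094,13.5000)
p' = p + 1/8·F = (9.4863,-8.3125)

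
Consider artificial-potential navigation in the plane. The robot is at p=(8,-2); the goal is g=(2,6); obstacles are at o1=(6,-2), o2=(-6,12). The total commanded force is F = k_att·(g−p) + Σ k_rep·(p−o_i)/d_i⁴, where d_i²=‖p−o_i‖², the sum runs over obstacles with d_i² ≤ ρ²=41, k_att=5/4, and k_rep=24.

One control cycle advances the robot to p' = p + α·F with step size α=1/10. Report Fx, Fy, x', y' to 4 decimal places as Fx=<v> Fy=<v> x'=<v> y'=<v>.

F_att = 5/4·(g−p) = 5/4·(-6,8) = (-7.5000,10.0000)
o1: d²=4 ≤ ρ²=41; F_rep = 24·(2,0)/4² = (3.0000,0.0000)
o2: d²=392 > ρ²=41 → inactive
F = F_att + ΣF_rep = (-4.5000,10.0000)
p' = p + 1/10·F = (7.5500,-1.0000)

Fx=-4.5000 Fy=10.0000 x'=7.5500 y'=-1.0000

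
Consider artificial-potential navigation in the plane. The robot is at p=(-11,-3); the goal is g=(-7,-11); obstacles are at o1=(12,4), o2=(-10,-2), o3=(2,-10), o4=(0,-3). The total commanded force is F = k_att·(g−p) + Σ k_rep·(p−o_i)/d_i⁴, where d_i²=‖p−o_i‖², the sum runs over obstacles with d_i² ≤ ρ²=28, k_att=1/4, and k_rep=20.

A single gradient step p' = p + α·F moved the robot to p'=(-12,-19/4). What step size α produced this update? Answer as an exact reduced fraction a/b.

α = 1/4

F_att = 1/4·(g−p) = 1/4·(4,-8) = (1.0000,-2.0000)
o1: d²=578 > ρ²=28 → inactive
o2: d²=2 ≤ ρ²=28; F_rep = 20·(-1,-1)/2² = (-5.0000,-5.0000)
o3: d²=218 > ρ²=28 → inactive
o4: d²=121 > ρ²=28 → inactive
F = F_att + ΣF_rep = (-4.0000,-7.0000)
Δp = p'−p = (-1.0000,-1.7500); α = Δx/Fx = (-1) / (-4) = 1/4
check: Δy/Fy = (-7/4) / (-7) = 1/4 ✓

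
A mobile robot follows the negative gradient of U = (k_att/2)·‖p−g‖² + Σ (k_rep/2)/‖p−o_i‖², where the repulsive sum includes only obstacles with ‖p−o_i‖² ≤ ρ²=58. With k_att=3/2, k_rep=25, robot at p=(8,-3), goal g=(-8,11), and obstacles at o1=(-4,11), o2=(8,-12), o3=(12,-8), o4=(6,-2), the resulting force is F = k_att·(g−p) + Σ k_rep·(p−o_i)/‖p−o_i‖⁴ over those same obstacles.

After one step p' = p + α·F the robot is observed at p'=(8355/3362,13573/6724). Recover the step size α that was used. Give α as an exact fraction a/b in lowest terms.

α = 1/4

F_att = 3/2·(g−p) = 3/2·(-16,14) = (-24.0000,21.0000)
o1: d²=340 > ρ²=58 → inactive
o2: d²=81 > ρ²=58 → inactive
o3: d²=41 ≤ ρ²=58; F_rep = 25·(-4,5)/41² = (-0.0595,0.0744)
o4: d²=5 ≤ ρ²=58; F_rep = 25·(2,-1)/5² = (2.0000,-1.0000)
F = F_att + ΣF_rep = (-22.0595,20.0744)
Δp = p'−p = (-5.5149,5.0186); α = Δx/Fx = (-18541/3362) / (-37082/1681) = 1/4
check: Δy/Fy = (33745/6724) / (33745/1681) = 1/4 ✓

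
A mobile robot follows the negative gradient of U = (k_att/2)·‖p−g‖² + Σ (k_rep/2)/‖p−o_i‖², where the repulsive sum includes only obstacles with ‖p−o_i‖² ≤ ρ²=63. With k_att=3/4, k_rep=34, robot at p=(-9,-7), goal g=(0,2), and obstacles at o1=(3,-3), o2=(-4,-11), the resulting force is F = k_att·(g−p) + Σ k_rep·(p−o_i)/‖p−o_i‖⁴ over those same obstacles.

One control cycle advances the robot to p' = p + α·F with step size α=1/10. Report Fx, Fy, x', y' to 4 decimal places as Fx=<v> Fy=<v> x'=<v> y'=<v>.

Fx=6.6489 Fy=6.8309 x'=-8.3351 y'=-6.3169

F_att = 3/4·(g−p) = 3/4·(9,9) = (6.7500,6.7500)
o1: d²=160 > ρ²=63 → inactive
o2: d²=41 ≤ ρ²=63; F_rep = 34·(-5,4)/41² = (-0.1011,0.0809)
F = F_att + ΣF_rep = (6.6489,6.8309)
p' = p + 1/10·F = (-8.3351,-6.3169)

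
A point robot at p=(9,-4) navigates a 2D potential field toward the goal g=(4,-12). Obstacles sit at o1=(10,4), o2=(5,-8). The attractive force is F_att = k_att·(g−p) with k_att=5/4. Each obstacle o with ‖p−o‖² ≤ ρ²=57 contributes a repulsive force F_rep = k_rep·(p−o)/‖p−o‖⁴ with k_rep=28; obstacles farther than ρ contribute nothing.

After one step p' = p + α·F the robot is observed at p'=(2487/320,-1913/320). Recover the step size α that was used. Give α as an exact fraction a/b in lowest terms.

F_att = 5/4·(g−p) = 5/4·(-5,-8) = (-6.2500,-10.0000)
o1: d²=65 > ρ²=57 → inactive
o2: d²=32 ≤ ρ²=57; F_rep = 28·(4,4)/32² = (0.1094,0.1094)
F = F_att + ΣF_rep = (-6.1406,-9.8906)
Δp = p'−p = (-1.2281,-1.9781); α = Δx/Fx = (-393/320) / (-393/64) = 1/5
check: Δy/Fy = (-633/320) / (-633/64) = 1/5 ✓

α = 1/5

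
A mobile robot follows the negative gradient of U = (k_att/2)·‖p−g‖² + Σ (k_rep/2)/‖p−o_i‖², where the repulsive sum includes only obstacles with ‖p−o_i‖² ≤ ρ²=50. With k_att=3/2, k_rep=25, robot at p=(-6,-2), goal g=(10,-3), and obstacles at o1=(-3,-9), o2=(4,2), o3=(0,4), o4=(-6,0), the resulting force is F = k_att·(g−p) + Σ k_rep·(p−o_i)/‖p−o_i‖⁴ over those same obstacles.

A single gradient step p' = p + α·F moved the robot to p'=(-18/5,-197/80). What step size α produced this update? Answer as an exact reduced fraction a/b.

α = 1/10

F_att = 3/2·(g−p) = 3/2·(16,-1) = (24.0000,-1.5000)
o1: d²=58 > ρ²=50 → inactive
o2: d²=116 > ρ²=50 → inactive
o3: d²=72 > ρ²=50 → inactive
o4: d²=4 ≤ ρ²=50; F_rep = 25·(0,-2)/4² = (0.0000,-3.1250)
F = F_att + ΣF_rep = (24.0000,-4.6250)
Δp = p'−p = (2.4000,-0.4625); α = Δx/Fx = (12/5) / (24) = 1/10
check: Δy/Fy = (-37/80) / (-37/8) = 1/10 ✓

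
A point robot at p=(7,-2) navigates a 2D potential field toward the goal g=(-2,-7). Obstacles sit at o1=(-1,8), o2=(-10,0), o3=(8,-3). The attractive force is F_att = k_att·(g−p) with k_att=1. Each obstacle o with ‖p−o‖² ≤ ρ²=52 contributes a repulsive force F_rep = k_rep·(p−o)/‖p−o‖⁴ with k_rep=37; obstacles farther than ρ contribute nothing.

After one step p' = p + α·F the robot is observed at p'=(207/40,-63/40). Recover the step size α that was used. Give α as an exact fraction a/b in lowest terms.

F_att = 1·(g−p) = 1·(-9,-5) = (-9.0000,-5.0000)
o1: d²=164 > ρ²=52 → inactive
o2: d²=293 > ρ²=52 → inactive
o3: d²=2 ≤ ρ²=52; F_rep = 37·(-1,1)/2² = (-9.2500,9.2500)
F = F_att + ΣF_rep = (-18.2500,4.2500)
Δp = p'−p = (-1.8250,0.4250); α = Δx/Fx = (-73/40) / (-73/4) = 1/10
check: Δy/Fy = (17/40) / (17/4) = 1/10 ✓

α = 1/10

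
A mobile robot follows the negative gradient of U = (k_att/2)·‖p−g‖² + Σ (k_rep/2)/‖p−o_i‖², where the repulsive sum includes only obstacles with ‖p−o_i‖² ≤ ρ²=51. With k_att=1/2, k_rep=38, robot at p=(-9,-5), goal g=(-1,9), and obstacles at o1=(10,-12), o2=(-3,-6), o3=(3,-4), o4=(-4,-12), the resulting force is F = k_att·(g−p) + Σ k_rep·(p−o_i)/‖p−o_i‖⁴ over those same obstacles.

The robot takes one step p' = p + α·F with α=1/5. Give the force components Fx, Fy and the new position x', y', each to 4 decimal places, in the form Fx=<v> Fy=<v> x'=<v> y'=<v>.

Fx=3.8335 Fy=7.0278 x'=-8.2333 y'=-3.5944

F_att = 1/2·(g−p) = 1/2·(8,14) = (4.0000,7.0000)
o1: d²=410 > ρ²=51 → inactive
o2: d²=37 ≤ ρ²=51; F_rep = 38·(-6,1)/37² = (-0.1665,0.0278)
o3: d²=145 > ρ²=51 → inactive
o4: d²=74 > ρ²=51 → inactive
F = F_att + ΣF_rep = (3.8335,7.0278)
p' = p + 1/5·F = (-8.2333,-3.5944)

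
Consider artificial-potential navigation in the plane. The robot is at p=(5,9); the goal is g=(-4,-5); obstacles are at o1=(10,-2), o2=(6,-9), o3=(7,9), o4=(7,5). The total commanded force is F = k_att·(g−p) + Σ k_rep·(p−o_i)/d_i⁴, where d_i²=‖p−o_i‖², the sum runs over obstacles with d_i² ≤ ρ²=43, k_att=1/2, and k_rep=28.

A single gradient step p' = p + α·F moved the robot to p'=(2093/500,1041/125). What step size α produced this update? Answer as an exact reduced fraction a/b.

F_att = 1/2·(g−p) = 1/2·(-9,-14) = (-4.5000,-7.0000)
o1: d²=146 > ρ²=43 → inactive
o2: d²=325 > ρ²=43 → inactive
o3: d²=4 ≤ ρ²=43; F_rep = 28·(-2,0)/4² = (-3.5000,0.0000)
o4: d²=20 ≤ ρ²=43; F_rep = 28·(-2,4)/20² = (-0.1400,0.2800)
F = F_att + ΣF_rep = (-8.1400,-6.7200)
Δp = p'−p = (-0.8140,-0.6720); α = Δx/Fx = (-407/500) / (-407/50) = 1/10
check: Δy/Fy = (-84/125) / (-168/25) = 1/10 ✓

α = 1/10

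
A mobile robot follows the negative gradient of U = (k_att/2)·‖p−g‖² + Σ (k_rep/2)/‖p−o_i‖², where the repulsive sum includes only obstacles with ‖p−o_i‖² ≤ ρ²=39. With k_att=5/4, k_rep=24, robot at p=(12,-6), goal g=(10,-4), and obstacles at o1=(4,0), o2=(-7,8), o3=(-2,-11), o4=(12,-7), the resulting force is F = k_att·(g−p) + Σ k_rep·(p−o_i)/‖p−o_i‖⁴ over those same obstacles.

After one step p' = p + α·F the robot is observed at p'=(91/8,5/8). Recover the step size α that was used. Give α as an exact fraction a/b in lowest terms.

F_att = 5/4·(g−p) = 5/4·(-2,2) = (-2.5000,2.5000)
o1: d²=100 > ρ²=39 → inactive
o2: d²=557 > ρ²=39 → inactive
o3: d²=221 > ρ²=39 → inactive
o4: d²=1 ≤ ρ²=39; F_rep = 24·(0,1)/1² = (0.0000,24.0000)
F = F_att + ΣF_rep = (-2.5000,26.5000)
Δp = p'−p = (-0.6250,6.6250); α = Δx/Fx = (-5/8) / (-5/2) = 1/4
check: Δy/Fy = (53/8) / (53/2) = 1/4 ✓

α = 1/4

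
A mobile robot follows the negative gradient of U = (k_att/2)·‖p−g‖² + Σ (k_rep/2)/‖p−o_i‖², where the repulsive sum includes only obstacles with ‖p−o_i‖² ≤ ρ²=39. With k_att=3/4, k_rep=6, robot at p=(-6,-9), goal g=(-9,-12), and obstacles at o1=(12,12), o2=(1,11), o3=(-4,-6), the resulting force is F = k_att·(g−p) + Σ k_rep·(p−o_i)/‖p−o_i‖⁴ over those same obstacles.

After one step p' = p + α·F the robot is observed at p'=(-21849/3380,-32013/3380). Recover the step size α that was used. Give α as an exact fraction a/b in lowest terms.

α = 1/5

F_att = 3/4·(g−p) = 3/4·(-3,-3) = (-2.2500,-2.2500)
o1: d²=765 > ρ²=39 → inactive
o2: d²=449 > ρ²=39 → inactive
o3: d²=13 ≤ ρ²=39; F_rep = 6·(-2,-3)/13² = (-0.0710,-0.1065)
F = F_att + ΣF_rep = (-2.3210,-2.3565)
Δp = p'−p = (-0.4642,-0.4713); α = Δx/Fx = (-1569/3380) / (-1569/676) = 1/5
check: Δy/Fy = (-1593/3380) / (-1593/676) = 1/5 ✓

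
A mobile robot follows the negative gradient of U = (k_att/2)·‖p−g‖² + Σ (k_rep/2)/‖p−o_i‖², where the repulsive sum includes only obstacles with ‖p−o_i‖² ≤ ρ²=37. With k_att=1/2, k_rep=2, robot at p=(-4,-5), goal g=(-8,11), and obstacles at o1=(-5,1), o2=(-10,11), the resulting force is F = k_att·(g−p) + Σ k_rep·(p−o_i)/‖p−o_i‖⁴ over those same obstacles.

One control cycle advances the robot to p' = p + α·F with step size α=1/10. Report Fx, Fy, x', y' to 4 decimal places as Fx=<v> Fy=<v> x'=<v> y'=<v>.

F_att = 1/2·(g−p) = 1/2·(-4,16) = (-2.0000,8.0000)
o1: d²=37 ≤ ρ²=37; F_rep = 2·(1,-6)/37² = (0.0015,-0.0088)
o2: d²=292 > ρ²=37 → inactive
F = F_att + ΣF_rep = (-1.9985,7.9912)
p' = p + 1/10·F = (-4.1999,-4.2009)

Fx=-1.9985 Fy=7.9912 x'=-4.1999 y'=-4.2009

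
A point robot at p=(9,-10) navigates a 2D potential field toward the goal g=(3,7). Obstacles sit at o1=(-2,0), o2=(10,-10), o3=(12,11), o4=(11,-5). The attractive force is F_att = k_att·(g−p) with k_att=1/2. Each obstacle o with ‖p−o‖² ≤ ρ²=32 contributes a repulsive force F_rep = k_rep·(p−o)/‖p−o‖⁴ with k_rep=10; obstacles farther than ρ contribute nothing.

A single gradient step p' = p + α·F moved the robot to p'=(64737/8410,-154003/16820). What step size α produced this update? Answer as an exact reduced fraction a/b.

F_att = 1/2·(g−p) = 1/2·(-6,17) = (-3.0000,8.5000)
o1: d²=221 > ρ²=32 → inactive
o2: d²=1 ≤ ρ²=32; F_rep = 10·(-1,0)/1² = (-10.0000,0.0000)
o3: d²=450 > ρ²=32 → inactive
o4: d²=29 ≤ ρ²=32; F_rep = 10·(-2,-5)/29² = (-0.0238,-0.0595)
F = F_att + ΣF_rep = (-13.0238,8.4405)
Δp = p'−p = (-1.3024,0.8441); α = Δx/Fx = (-10953/8410) / (-10953/841) = 1/10
check: Δy/Fy = (14197/16820) / (14197/1682) = 1/10 ✓

α = 1/10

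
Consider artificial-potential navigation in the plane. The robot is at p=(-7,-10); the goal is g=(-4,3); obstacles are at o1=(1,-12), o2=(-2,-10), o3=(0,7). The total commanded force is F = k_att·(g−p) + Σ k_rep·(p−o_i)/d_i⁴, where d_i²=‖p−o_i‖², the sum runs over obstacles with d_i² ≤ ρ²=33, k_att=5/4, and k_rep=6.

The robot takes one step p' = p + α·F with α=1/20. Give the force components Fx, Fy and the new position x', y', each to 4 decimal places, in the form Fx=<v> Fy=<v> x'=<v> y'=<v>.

F_att = 5/4·(g−p) = 5/4·(3,13) = (3.7500,16.2500)
o1: d²=68 > ρ²=33 → inactive
o2: d²=25 ≤ ρ²=33; F_rep = 6·(-5,0)/25² = (-0.0480,0.0000)
o3: d²=338 > ρ²=33 → inactive
F = F_att + ΣF_rep = (3.7020,16.2500)
p' = p + 1/20·F = (-6.8149,-9.1875)

Fx=3.7020 Fy=16.2500 x'=-6.8149 y'=-9.1875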